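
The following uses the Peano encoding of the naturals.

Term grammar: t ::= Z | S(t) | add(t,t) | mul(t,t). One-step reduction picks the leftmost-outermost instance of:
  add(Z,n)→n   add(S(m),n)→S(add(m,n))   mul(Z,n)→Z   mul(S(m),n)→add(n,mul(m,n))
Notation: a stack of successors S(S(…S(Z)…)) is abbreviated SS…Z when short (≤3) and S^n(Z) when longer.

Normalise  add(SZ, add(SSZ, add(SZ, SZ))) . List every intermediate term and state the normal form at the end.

  start: add(SZ, add(SSZ, add(SZ, SZ)))
  →1  S(add(Z, add(SSZ, add(SZ, SZ))))
  →2  S(add(SSZ, add(SZ, SZ)))
  →3  S(S(add(SZ, add(SZ, SZ))))
  →4  S(S(S(add(Z, add(SZ, SZ)))))
  →5  S(S(S(add(SZ, SZ))))
  →6  S(S(S(S(add(Z, SZ)))))
  →7  S^5(Z)

Answer: normal form = S^5(Z)  (in 7 steps)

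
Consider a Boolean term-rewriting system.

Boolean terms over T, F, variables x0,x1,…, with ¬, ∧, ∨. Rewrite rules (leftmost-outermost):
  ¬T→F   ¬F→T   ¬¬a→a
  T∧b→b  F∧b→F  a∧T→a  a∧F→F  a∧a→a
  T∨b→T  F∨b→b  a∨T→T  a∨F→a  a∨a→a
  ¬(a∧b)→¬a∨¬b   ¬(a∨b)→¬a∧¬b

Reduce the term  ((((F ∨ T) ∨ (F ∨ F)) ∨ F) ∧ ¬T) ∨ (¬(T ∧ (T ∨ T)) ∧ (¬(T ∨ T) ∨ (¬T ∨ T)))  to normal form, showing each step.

Answer: normal form = F  (in 13 steps)

Working:
  start: ((((F ∨ T) ∨ (F ∨ F)) ∨ F) ∧ ¬T) ∨ (¬(T ∧ (T ∨ T)) ∧ (¬(T ∨ T) ∨ (¬T ∨ T)))
  →1  (((F ∨ T) ∨ (F ∨ F)) ∧ ¬T) ∨ (¬(T ∧ (T ∨ T)) ∧ (¬(T ∨ T) ∨ (¬T ∨ T)))
  →2  ((T ∨ (F ∨ F)) ∧ ¬T) ∨ (¬(T ∧ (T ∨ T)) ∧ (¬(T ∨ T) ∨ (¬T ∨ T)))
  →3  (T ∧ ¬T) ∨ (¬(T ∧ (T ∨ T)) ∧ (¬(T ∨ T) ∨ (¬T ∨ T)))
  →4  ¬T ∨ (¬(T ∧ (T ∨ T)) ∧ (¬(T ∨ T) ∨ (¬T ∨ T)))
  →5  F ∨ (¬(T ∧ (T ∨ T)) ∧ (¬(T ∨ T) ∨ (¬T ∨ T)))
  →6  ¬(T ∧ (T ∨ T)) ∧ (¬(T ∨ T) ∨ (¬T ∨ T))
  →7  (¬T ∨ ¬(T ∨ T)) ∧ (¬(T ∨ T) ∨ (¬T ∨ T))
  →8  (F ∨ ¬(T ∨ T)) ∧ (¬(T ∨ T) ∨ (¬T ∨ T))
  →9  ¬(T ∨ T) ∧ (¬(T ∨ T) ∨ (¬T ∨ T))
  →10  (¬T ∧ ¬T) ∧ (¬(T ∨ T) ∨ (¬T ∨ T))
  →11  ¬T ∧ (¬(T ∨ T) ∨ (¬T ∨ T))
  →12  F ∧ (¬(T ∨ T) ∨ (¬T ∨ T))
  →13  F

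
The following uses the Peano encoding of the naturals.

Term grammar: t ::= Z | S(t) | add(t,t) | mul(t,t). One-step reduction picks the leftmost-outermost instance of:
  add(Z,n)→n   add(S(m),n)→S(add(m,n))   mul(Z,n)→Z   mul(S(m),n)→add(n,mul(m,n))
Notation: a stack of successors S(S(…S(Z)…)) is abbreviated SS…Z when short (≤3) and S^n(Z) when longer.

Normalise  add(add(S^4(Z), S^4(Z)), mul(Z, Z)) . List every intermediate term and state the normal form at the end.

Answer: normal form = S^8(Z)  (in 15 steps)

Derivation:
  start: add(add(S^4(Z), S^4(Z)), mul(Z, Z))
  →1  add(S(add(SSSZ, S^4(Z))), mul(Z, Z))
  →2  S(add(add(SSSZ, S^4(Z)), mul(Z, Z)))
  →3  S(add(S(add(SSZ, S^4(Z))), mul(Z, Z)))
  →4  S(S(add(add(SSZ, S^4(Z)), mul(Z, Z))))
  →5  S(S(add(S(add(SZ, S^4(Z))), mul(Z, Z))))
  →6  S(S(S(add(add(SZ, S^4(Z)), mul(Z, Z)))))
  →7  S(S(S(add(S(add(Z, S^4(Z))), mul(Z, Z)))))
  →8  S(S(S(S(add(add(Z, S^4(Z)), mul(Z, Z))))))
  →9  S(S(S(S(add(S^4(Z), mul(Z, Z))))))
  →10  S(S(S(S(S(add(SSSZ, mul(Z, Z)))))))
  →11  S(S(S(S(S(S(add(SSZ, mul(Z, Z))))))))
  →12  S(S(S(S(S(S(S(add(SZ, mul(Z, Z)))))))))
  →13  S(S(S(S(S(S(S(S(add(Z, mul(Z, Z))))))))))
  →14  S(S(S(S(S(S(S(S(mul(Z, Z)))))))))
  →15  S^8(Z)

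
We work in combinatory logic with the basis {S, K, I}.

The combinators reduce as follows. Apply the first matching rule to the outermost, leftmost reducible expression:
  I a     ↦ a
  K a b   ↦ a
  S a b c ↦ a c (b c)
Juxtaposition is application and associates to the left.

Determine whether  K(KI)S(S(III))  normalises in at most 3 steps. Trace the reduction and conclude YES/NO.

  start: K(KI)S(S(III))
  [1] KI(S(III))
  [2] I

Answer: YES — reaches normal form I in 2 ≤ 3 steps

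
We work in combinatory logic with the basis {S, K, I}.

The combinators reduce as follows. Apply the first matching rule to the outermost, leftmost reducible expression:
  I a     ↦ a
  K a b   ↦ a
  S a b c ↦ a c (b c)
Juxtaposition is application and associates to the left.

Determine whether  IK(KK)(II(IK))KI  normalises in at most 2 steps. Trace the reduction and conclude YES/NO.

Answer: NO — after 2 steps the term is KKKI, not yet normal

Derivation:
  start: IK(KK)(II(IK))KI
  [1] K(KK)(II(IK))KI
  [2] KKKI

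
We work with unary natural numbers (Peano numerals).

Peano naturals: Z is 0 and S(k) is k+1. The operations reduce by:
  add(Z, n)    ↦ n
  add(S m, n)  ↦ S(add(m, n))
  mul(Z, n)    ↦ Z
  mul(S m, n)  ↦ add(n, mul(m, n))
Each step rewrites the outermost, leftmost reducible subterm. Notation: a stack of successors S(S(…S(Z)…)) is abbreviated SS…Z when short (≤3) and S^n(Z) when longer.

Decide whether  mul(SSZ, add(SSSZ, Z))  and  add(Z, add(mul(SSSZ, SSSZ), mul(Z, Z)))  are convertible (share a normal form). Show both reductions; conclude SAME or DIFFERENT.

Answer: DIFFERENT — A ⇓ S^6(Z), B ⇓ S^9(Z)

Reduction:
Term A:
  start: mul(SSZ, add(SSSZ, Z))
  step 1: add(add(SSSZ, Z), mul(SZ, add(SSSZ, Z)))
  step 2: add(S(add(SSZ, Z)), mul(SZ, add(SSSZ, Z)))
  step 3: S(add(add(SSZ, Z), mul(SZ, add(SSSZ, Z))))
  step 4: S(add(S(add(SZ, Z)), mul(SZ, add(SSSZ, Z))))
  step 5: S(S(add(add(SZ, Z), mul(SZ, add(SSSZ, Z)))))
  step 6: S(S(add(S(add(Z, Z)), mul(SZ, add(SSSZ, Z)))))
  step 7: S(S(S(add(add(Z, Z), mul(SZ, add(SSSZ, Z))))))
  step 8: S(S(S(add(Z, mul(SZ, add(SSSZ, Z))))))
  step 9: S(S(S(mul(SZ, add(SSSZ, Z)))))
  step 10: S(S(S(add(add(SSSZ, Z), mul(Z, add(SSSZ, Z))))))
  step 11: S(S(S(add(S(add(SSZ, Z)), mul(Z, add(SSSZ, Z))))))
  step 12: S(S(S(S(add(add(SSZ, Z), mul(Z, add(SSSZ, Z)))))))
  step 13: S(S(S(S(add(S(add(SZ, Z)), mul(Z, add(SSSZ, Z)))))))
  step 14: S(S(S(S(S(add(add(SZ, Z), mul(Z, add(SSSZ, Z))))))))
  step 15: S(S(S(S(S(add(S(add(Z, Z)), mul(Z, add(SSSZ, Z))))))))
  step 16: S(S(S(S(S(S(add(add(Z, Z), mul(Z, add(SSSZ, Z)))))))))
  step 17: S(S(S(S(S(S(add(Z, mul(Z, add(SSSZ, Z)))))))))
  step 18: S(S(S(S(S(S(mul(Z, add(SSSZ, Z))))))))
  step 19: S^6(Z)

Term B:
  start: add(Z, add(mul(SSSZ, SSSZ), mul(Z, Z)))
  step 1: add(mul(SSSZ, SSSZ), mul(Z, Z))
  step 2: add(add(SSSZ, mul(SSZ, SSSZ)), mul(Z, Z))
  step 3: add(S(add(SSZ, mul(SSZ, SSSZ))), mul(Z, Z))
  step 4: S(add(add(SSZ, mul(SSZ, SSSZ)), mul(Z, Z)))
  step 5: S(add(S(add(SZ, mul(SSZ, SSSZ))), mul(Z, Z)))
  step 6: S(S(add(add(SZ, mul(SSZ, SSSZ)), mul(Z, Z))))
  step 7: S(S(add(S(add(Z, mul(SSZ, SSSZ))), mul(Z, Z))))
  step 8: S(S(S(add(add(Z, mul(SSZ, SSSZ)), mul(Z, Z)))))
  step 9: S(S(S(add(mul(SSZ, SSSZ), mul(Z, Z)))))
  step 10: S(S(S(add(add(SSSZ, mul(SZ, SSSZ)), mul(Z, Z)))))
  step 11: S(S(S(add(S(add(SSZ, mul(SZ, SSSZ))), mul(Z, Z)))))
  step 12: S(S(S(S(add(add(SSZ, mul(SZ, SSSZ)), mul(Z, Z))))))
  step 13: S(S(S(S(add(S(add(SZ, mul(SZ, SSSZ))), mul(Z, Z))))))
  step 14: S(S(S(S(S(add(add(SZ, mul(SZ, SSSZ)), mul(Z, Z)))))))
  step 15: S(S(S(S(S(add(S(add(Z, mul(SZ, SSSZ))), mul(Z, Z)))))))
  step 16: S(S(S(S(S(S(add(add(Z, mul(SZ, SSSZ)), mul(Z, Z))))))))
  step 17: S(S(S(S(S(S(add(mul(SZ, SSSZ), mul(Z, Z))))))))
  step 18: S(S(S(S(S(S(add(add(SSSZ, mul(Z, SSSZ)), mul(Z, Z))))))))
  step 19: S(S(S(S(S(S(add(S(add(SSZ, mul(Z, SSSZ))), mul(Z, Z))))))))
  step 20: S(S(S(S(S(S(S(add(add(SSZ, mul(Z, SSSZ)), mul(Z, Z)))))))))
  step 21: S(S(S(S(S(S(S(add(S(add(SZ, mul(Z, SSSZ))), mul(Z, Z)))))))))
  step 22: S(S(S(S(S(S(S(S(add(add(SZ, mul(Z, SSSZ)), mul(Z, Z))))))))))
  step 23: S(S(S(S(S(S(S(S(add(S(add(Z, mul(Z, SSSZ))), mul(Z, Z))))))))))
  step 24: S(S(S(S(S(S(S(S(S(add(add(Z, mul(Z, SSSZ)), mul(Z, Z)))))))))))
  step 25: S(S(S(S(S(S(S(S(S(add(mul(Z, SSSZ), mul(Z, Z)))))))))))
  step 26: S(S(S(S(S(S(S(S(S(add(Z, mul(Z, Z)))))))))))
  step 27: S(S(S(S(S(S(S(S(S(mul(Z, Z))))))))))
  step 28: S^9(Z)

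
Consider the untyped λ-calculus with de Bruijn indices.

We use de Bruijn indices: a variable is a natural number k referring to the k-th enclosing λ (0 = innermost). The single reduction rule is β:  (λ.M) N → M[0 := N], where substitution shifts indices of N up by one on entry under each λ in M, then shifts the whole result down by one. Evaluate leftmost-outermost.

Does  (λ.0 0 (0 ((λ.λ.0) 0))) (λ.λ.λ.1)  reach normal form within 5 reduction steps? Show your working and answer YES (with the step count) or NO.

  start: (λ.0 0 (0 ((λ.λ.0) 0))) (λ.λ.λ.1)
  →1  (λ.λ.λ.1) (λ.λ.λ.1) ((λ.λ.λ.1) ((λ.λ.0) (λ.λ.λ.1)))
  →2  (λ.λ.1) ((λ.λ.λ.1) ((λ.λ.0) (λ.λ.λ.1)))
  →3  λ.(λ.λ.λ.1) ((λ.λ.0) (λ.λ.λ.1))
  →4  λ.λ.λ.1

Answer: YES — reaches normal form λ.λ.λ.1 in 4 ≤ 5 steps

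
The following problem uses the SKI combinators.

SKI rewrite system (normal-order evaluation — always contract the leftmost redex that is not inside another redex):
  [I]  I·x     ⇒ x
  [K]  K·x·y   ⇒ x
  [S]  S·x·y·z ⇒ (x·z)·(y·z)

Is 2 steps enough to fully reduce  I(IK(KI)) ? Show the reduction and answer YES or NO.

Answer: YES — reaches normal form K(KI) in 2 ≤ 2 steps

Derivation:
  start: I(IK(KI))
  →1  IK(KI)
  →2  K(KI)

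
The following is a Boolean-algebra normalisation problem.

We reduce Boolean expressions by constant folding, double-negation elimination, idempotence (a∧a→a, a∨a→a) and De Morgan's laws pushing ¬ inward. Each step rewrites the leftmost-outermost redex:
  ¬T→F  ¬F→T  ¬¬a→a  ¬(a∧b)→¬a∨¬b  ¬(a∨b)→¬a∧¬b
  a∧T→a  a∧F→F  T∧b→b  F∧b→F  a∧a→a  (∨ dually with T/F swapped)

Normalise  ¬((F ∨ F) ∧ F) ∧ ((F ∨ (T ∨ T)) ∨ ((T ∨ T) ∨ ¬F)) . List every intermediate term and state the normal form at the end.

  start: ¬((F ∨ F) ∧ F) ∧ ((F ∨ (T ∨ T)) ∨ ((T ∨ T) ∨ ¬F))
  [1] (¬(F ∨ F) ∨ ¬F) ∧ ((F ∨ (T ∨ T)) ∨ ((T ∨ T) ∨ ¬F))
  [2] ((¬F ∧ ¬F) ∨ ¬F) ∧ ((F ∨ (T ∨ T)) ∨ ((T ∨ T) ∨ ¬F))
  [3] (¬F ∨ ¬F) ∧ ((F ∨ (T ∨ T)) ∨ ((T ∨ T) ∨ ¬F))
  [4] ¬F ∧ ((F ∨ (T ∨ T)) ∨ ((T ∨ T) ∨ ¬F))
  [5] T ∧ ((F ∨ (T ∨ T)) ∨ ((T ∨ T) ∨ ¬F))
  [6] (F ∨ (T ∨ T)) ∨ ((T ∨ T) ∨ ¬F)
  [7] (T ∨ T) ∨ ((T ∨ T) ∨ ¬F)
  [8] T ∨ ((T ∨ T) ∨ ¬F)
  [9] T

Answer: normal form = T  (in 9 steps)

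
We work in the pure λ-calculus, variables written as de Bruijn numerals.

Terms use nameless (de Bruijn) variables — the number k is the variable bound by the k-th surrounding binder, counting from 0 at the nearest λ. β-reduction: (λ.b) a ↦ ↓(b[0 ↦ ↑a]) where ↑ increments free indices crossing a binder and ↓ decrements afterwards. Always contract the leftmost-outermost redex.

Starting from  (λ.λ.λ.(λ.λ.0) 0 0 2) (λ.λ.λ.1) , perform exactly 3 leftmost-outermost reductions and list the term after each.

Answer: after 3 steps: λ.λ.0 (λ.λ.λ.1)

Derivation:
  start: (λ.λ.λ.(λ.λ.0) 0 0 2) (λ.λ.λ.1)
  →1  λ.λ.(λ.λ.0) 0 0 (λ.λ.λ.1)
  →2  λ.λ.(λ.0) 0 (λ.λ.λ.1)
  →3  λ.λ.0 (λ.λ.λ.1)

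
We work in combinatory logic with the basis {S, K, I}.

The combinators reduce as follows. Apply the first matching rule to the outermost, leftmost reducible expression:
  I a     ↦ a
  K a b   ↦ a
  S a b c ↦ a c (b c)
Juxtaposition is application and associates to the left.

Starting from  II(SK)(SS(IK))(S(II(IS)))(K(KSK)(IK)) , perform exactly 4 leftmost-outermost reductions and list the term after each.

  start: II(SK)(SS(IK))(S(II(IS)))(K(KSK)(IK))
  [1] I(SK)(SS(IK))(S(II(IS)))(K(KSK)(IK))
  [2] SK(SS(IK))(S(II(IS)))(K(KSK)(IK))
  [3] K(S(II(IS)))(SS(IK)(S(II(IS))))(K(KSK)(IK))
  [4] S(II(IS))(K(KSK)(IK))

Answer: after 4 steps: S(II(IS))(K(KSK)(IK))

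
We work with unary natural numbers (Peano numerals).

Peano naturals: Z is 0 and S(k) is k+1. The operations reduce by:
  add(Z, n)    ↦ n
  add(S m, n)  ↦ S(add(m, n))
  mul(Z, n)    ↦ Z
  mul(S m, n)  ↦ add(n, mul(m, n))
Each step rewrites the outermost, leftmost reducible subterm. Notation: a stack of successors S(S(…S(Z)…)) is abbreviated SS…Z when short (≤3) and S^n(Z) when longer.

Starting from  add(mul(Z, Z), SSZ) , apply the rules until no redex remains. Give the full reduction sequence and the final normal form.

  start: add(mul(Z, Z), SSZ)
  →1  add(Z, SSZ)
  →2  SSZ

Answer: normal form = SSZ  (in 2 steps)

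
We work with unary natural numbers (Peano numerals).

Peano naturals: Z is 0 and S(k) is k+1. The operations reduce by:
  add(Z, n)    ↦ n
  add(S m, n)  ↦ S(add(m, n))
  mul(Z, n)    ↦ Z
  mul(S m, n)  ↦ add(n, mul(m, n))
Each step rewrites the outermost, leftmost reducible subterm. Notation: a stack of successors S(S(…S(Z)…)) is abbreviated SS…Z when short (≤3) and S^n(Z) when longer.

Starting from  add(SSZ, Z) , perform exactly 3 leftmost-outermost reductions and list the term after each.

Answer: after 3 steps: SSZ

Reduction:
  start: add(SSZ, Z)
  →1  S(add(SZ, Z))
  →2  S(S(add(Z, Z)))
  →3  SSZ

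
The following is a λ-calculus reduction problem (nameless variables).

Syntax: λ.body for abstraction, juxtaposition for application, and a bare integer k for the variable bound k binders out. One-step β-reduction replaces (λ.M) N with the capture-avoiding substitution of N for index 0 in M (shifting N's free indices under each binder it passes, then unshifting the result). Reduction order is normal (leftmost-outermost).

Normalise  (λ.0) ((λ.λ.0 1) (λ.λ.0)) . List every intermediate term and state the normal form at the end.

Answer: normal form = λ.0 (λ.λ.0)  (in 2 steps)

Working:
  start: (λ.0) ((λ.λ.0 1) (λ.λ.0))
  →1  (λ.λ.0 1) (λ.λ.0)
  →2  λ.0 (λ.λ.0)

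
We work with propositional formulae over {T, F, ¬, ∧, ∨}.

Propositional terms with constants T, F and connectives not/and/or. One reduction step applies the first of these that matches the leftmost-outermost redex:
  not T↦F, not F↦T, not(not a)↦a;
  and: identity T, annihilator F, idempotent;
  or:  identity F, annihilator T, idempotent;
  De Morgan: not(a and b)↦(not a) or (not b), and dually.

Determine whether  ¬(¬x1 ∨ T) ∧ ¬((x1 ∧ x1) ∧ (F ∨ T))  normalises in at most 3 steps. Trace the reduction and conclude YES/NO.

Answer: NO — after 3 steps the term is (x1 ∧ F) ∧ ¬((x1 ∧ x1) ∧ (F ∨ T)), not yet normal

Working:
  start: ¬(¬x1 ∨ T) ∧ ¬((x1 ∧ x1) ∧ (F ∨ T))
  [1] (¬¬x1 ∧ ¬T) ∧ ¬((x1 ∧ x1) ∧ (F ∨ T))
  [2] (x1 ∧ ¬T) ∧ ¬((x1 ∧ x1) ∧ (F ∨ T))
  [3] (x1 ∧ F) ∧ ¬((x1 ∧ x1) ∧ (F ∨ T))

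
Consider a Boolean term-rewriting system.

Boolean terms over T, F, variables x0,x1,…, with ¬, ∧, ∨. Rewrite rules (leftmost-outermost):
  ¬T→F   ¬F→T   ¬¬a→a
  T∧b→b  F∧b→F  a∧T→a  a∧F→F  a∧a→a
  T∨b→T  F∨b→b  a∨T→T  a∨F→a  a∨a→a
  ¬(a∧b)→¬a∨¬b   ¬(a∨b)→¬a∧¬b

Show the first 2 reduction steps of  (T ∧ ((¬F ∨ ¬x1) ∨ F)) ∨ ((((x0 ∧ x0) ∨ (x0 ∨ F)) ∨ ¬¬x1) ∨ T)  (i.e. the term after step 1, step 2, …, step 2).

Answer: after 2 steps: (¬F ∨ ¬x1) ∨ ((((x0 ∧ x0) ∨ (x0 ∨ F)) ∨ ¬¬x1) ∨ T)

Working:
  start: (T ∧ ((¬F ∨ ¬x1) ∨ F)) ∨ ((((x0 ∧ x0) ∨ (x0 ∨ F)) ∨ ¬¬x1) ∨ T)
  →1  ((¬F ∨ ¬x1) ∨ F) ∨ ((((x0 ∧ x0) ∨ (x0 ∨ F)) ∨ ¬¬x1) ∨ T)
  →2  (¬F ∨ ¬x1) ∨ ((((x0 ∧ x0) ∨ (x0 ∨ F)) ∨ ¬¬x1) ∨ T)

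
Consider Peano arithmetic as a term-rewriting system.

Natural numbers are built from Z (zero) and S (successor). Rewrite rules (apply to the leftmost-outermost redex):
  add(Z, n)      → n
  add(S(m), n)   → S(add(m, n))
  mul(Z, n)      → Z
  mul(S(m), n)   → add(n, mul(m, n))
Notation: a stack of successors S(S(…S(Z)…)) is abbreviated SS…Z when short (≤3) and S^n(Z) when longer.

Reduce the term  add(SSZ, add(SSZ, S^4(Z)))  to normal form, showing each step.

Answer: normal form = S^8(Z)  (in 6 steps)

Reduction:
  start: add(SSZ, add(SSZ, S^4(Z)))
  →1  S(add(SZ, add(SSZ, S^4(Z))))
  →2  S(S(add(Z, add(SSZ, S^4(Z)))))
  →3  S(S(add(SSZ, S^4(Z))))
  →4  S(S(S(add(SZ, S^4(Z)))))
  →5  S(S(S(S(add(Z, S^4(Z))))))
  →6  S^8(Z)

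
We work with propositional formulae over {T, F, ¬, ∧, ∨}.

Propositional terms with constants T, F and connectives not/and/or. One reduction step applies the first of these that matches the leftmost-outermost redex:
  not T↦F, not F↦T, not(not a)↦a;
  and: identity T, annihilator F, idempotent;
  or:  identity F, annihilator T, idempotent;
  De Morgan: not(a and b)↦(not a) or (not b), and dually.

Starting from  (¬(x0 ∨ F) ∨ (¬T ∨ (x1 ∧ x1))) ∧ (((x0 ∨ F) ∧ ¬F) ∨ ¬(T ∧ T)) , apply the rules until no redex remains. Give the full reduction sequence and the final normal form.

Answer: normal form = (¬x0 ∨ x1) ∧ x0  (in 13 steps)

Derivation:
  start: (¬(x0 ∨ F) ∨ (¬T ∨ (x1 ∧ x1))) ∧ (((x0 ∨ F) ∧ ¬F) ∨ ¬(T ∧ T))
  →1  ((¬x0 ∧ ¬F) ∨ (¬T ∨ (x1 ∧ x1))) ∧ (((x0 ∨ F) ∧ ¬F) ∨ ¬(T ∧ T))
  →2  ((¬x0 ∧ T) ∨ (¬T ∨ (x1 ∧ x1))) ∧ (((x0 ∨ F) ∧ ¬F) ∨ ¬(T ∧ T))
  →3  (¬x0 ∨ (¬T ∨ (x1 ∧ x1))) ∧ (((x0 ∨ F) ∧ ¬F) ∨ ¬(T ∧ T))
  →4  (¬x0 ∨ (F ∨ (x1 ∧ x1))) ∧ (((x0 ∨ F) ∧ ¬F) ∨ ¬(T ∧ T))
  →5  (¬x0 ∨ (x1 ∧ x1)) ∧ (((x0 ∨ F) ∧ ¬F) ∨ ¬(T ∧ T))
  →6  (¬x0 ∨ x1) ∧ (((x0 ∨ F) ∧ ¬F) ∨ ¬(T ∧ T))
  →7  (¬x0 ∨ x1) ∧ ((x0 ∧ ¬F) ∨ ¬(T ∧ T))
  →8  (¬x0 ∨ x1) ∧ ((x0 ∧ T) ∨ ¬(T ∧ T))
  →9  (¬x0 ∨ x1) ∧ (x0 ∨ ¬(T ∧ T))
  →10  (¬x0 ∨ x1) ∧ (x0 ∨ (¬T ∨ ¬T))
  →11  (¬x0 ∨ x1) ∧ (x0 ∨ ¬T)
  →12  (¬x0 ∨ x1) ∧ (x0 ∨ F)
  →13  (¬x0 ∨ x1) ∧ x0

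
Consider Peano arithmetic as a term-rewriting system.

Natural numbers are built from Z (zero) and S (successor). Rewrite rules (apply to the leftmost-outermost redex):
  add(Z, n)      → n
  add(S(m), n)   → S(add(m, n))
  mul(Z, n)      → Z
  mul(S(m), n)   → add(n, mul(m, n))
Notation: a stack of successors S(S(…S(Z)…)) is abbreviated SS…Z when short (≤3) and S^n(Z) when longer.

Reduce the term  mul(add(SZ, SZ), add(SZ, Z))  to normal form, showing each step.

Answer: normal form = SSZ  (in 13 steps)

Derivation:
  start: mul(add(SZ, SZ), add(SZ, Z))
  [1] mul(S(add(Z, SZ)), add(SZ, Z))
  [2] add(add(SZ, Z), mul(add(Z, SZ), add(SZ, Z)))
  [3] add(S(add(Z, Z)), mul(add(Z, SZ), add(SZ, Z)))
  [4] S(add(add(Z, Z), mul(add(Z, SZ), add(SZ, Z))))
  [5] S(add(Z, mul(add(Z, SZ), add(SZ, Z))))
  [6] S(mul(add(Z, SZ), add(SZ, Z)))
  [7] S(mul(SZ, add(SZ, Z)))
  [8] S(add(add(SZ, Z), mul(Z, add(SZ, Z))))
  [9] S(add(S(add(Z, Z)), mul(Z, add(SZ, Z))))
  [10] S(S(add(add(Z, Z), mul(Z, add(SZ, Z)))))
  [11] S(S(add(Z, mul(Z, add(SZ, Z)))))
  [12] S(S(mul(Z, add(SZ, Z))))
  [13] SSZ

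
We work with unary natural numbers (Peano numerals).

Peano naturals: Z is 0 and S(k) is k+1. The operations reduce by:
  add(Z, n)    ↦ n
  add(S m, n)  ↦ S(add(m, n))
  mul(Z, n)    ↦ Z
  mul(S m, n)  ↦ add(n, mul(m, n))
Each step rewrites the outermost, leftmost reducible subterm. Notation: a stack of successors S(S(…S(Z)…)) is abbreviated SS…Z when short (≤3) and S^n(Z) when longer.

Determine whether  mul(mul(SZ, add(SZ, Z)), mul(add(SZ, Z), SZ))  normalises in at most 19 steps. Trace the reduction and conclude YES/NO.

  start: mul(mul(SZ, add(SZ, Z)), mul(add(SZ, Z), SZ))
  step 1: mul(add(add(SZ, Z), mul(Z, add(SZ, Z))), mul(add(SZ, Z), SZ))
  step 2: mul(add(S(add(Z, Z)), mul(Z, add(SZ, Z))), mul(add(SZ, Z), SZ))
  step 3: mul(S(add(add(Z, Z), mul(Z, add(SZ, Z)))), mul(add(SZ, Z), SZ))
  step 4: add(mul(add(SZ, Z), SZ), mul(add(add(Z, Z), mul(Z, add(SZ, Z))), mul(add(SZ, Z), SZ)))
  step 5: add(mul(S(add(Z, Z)), SZ), mul(add(add(Z, Z), mul(Z, add(SZ, Z))), mul(add(SZ, Z), SZ)))
  step 6: add(add(SZ, mul(add(Z, Z), SZ)), mul(add(add(Z, Z), mul(Z, add(SZ, Z))), mul(add(SZ, Z), SZ)))
  step 7: add(S(add(Z, mul(add(Z, Z), SZ))), mul(add(add(Z, Z), mul(Z, add(SZ, Z))), mul(add(SZ, Z), SZ)))
  step 8: S(add(add(Z, mul(add(Z, Z), SZ)), mul(add(add(Z, Z), mul(Z, add(SZ, Z))), mul(add(SZ, Z), SZ))))
  step 9: S(add(mul(add(Z, Z), SZ), mul(add(add(Z, Z), mul(Z, add(SZ, Z))), mul(add(SZ, Z), SZ))))
  step 10: S(add(mul(Z, SZ), mul(add(add(Z, Z), mul(Z, add(SZ, Z))), mul(add(SZ, Z), SZ))))
  step 11: S(add(Z, mul(add(add(Z, Z), mul(Z, add(SZ, Z))), mul(add(SZ, Z), SZ))))
  step 12: S(mul(add(add(Z, Z), mul(Z, add(SZ, Z))), mul(add(SZ, Z), SZ)))
  step 13: S(mul(add(Z, mul(Z, add(SZ, Z))), mul(add(SZ, Z), SZ)))
  step 14: S(mul(mul(Z, add(SZ, Z)), mul(add(SZ, Z), SZ)))
  step 15: S(mul(Z, mul(add(SZ, Z), SZ)))
  step 16: SZ

Answer: YES — reaches normal form SZ in 16 ≤ 19 steps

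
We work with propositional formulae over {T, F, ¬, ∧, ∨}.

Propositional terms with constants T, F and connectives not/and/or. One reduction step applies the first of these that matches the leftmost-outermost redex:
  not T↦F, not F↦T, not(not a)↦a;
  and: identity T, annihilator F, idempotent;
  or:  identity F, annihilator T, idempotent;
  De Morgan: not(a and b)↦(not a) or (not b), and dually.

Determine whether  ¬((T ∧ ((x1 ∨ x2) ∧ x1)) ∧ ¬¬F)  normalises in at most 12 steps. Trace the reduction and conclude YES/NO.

Answer: YES — reaches normal form T in 9 ≤ 12 steps

Derivation:
  start: ¬((T ∧ ((x1 ∨ x2) ∧ x1)) ∧ ¬¬F)
  step 1: ¬(T ∧ ((x1 ∨ x2) ∧ x1)) ∨ ¬¬¬F
  step 2: (¬T ∨ ¬((x1 ∨ x2) ∧ x1)) ∨ ¬¬¬F
  step 3: (F ∨ ¬((x1 ∨ x2) ∧ x1)) ∨ ¬¬¬F
  step 4: ¬((x1 ∨ x2) ∧ x1) ∨ ¬¬¬F
  step 5: (¬(x1 ∨ x2) ∨ ¬x1) ∨ ¬¬¬F
  step 6: ((¬x1 ∧ ¬x2) ∨ ¬x1) ∨ ¬¬¬F
  step 7: ((¬x1 ∧ ¬x2) ∨ ¬x1) ∨ ¬F
  step 8: ((¬x1 ∧ ¬x2) ∨ ¬x1) ∨ T
  step 9: T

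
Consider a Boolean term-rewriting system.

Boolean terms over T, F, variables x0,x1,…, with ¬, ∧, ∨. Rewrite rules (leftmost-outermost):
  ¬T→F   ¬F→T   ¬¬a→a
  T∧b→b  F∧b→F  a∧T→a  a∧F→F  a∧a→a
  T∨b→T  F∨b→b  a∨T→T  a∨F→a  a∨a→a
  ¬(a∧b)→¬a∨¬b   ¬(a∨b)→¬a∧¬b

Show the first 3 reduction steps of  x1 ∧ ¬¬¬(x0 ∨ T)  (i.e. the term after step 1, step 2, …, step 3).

  start: x1 ∧ ¬¬¬(x0 ∨ T)
  step 1: x1 ∧ ¬(x0 ∨ T)
  step 2: x1 ∧ (¬x0 ∧ ¬T)
  step 3: x1 ∧ (¬x0 ∧ F)

Answer: after 3 steps: x1 ∧ (¬x0 ∧ F)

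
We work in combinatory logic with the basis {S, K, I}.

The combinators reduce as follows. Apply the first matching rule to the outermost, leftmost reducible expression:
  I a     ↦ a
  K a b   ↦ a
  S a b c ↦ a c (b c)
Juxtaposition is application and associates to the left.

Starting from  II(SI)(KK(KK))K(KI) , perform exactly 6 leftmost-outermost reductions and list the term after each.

Answer: after 6 steps: KK

Derivation:
  start: II(SI)(KK(KK))K(KI)
  [1] I(SI)(KK(KK))K(KI)
  [2] SI(KK(KK))K(KI)
  [3] IK(KK(KK)K)(KI)
  [4] K(KK(KK)K)(KI)
  [5] KK(KK)K
  [6] KK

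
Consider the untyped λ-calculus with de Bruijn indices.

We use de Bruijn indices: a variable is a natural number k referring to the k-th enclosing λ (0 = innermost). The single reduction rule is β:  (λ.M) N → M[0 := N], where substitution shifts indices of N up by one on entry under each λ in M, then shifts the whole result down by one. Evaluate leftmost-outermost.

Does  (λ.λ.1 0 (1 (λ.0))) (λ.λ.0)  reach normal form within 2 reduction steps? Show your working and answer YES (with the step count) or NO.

  start: (λ.λ.1 0 (1 (λ.0))) (λ.λ.0)
  →1  λ.(λ.λ.0) 0 ((λ.λ.0) (λ.0))
  →2  λ.(λ.0) ((λ.λ.0) (λ.0))

Answer: NO — after 2 steps the term is λ.(λ.0) ((λ.λ.0) (λ.0)), not yet normal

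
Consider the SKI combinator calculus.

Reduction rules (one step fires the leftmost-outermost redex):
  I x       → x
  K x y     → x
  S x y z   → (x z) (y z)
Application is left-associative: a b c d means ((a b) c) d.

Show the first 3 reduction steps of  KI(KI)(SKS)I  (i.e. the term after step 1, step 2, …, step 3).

Answer: after 3 steps: KI(SI)

Reduction:
  start: KI(KI)(SKS)I
  step 1: I(SKS)I
  step 2: SKSI
  step 3: KI(SI)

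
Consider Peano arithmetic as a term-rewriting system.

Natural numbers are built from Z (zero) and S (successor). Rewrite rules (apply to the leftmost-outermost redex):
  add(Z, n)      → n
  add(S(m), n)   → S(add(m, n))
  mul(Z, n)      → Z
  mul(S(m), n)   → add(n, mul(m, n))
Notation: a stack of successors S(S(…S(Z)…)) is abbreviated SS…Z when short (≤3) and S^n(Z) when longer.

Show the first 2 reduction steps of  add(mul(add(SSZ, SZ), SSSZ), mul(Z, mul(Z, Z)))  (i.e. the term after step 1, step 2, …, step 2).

Answer: after 2 steps: add(add(SSSZ, mul(add(SZ, SZ), SSSZ)), mul(Z, mul(Z, Z)))

Reduction:
  start: add(mul(add(SSZ, SZ), SSSZ), mul(Z, mul(Z, Z)))
  step 1: add(mul(S(add(SZ, SZ)), SSSZ), mul(Z, mul(Z, Z)))
  step 2: add(add(SSSZ, mul(add(SZ, SZ), SSSZ)), mul(Z, mul(Z, Z)))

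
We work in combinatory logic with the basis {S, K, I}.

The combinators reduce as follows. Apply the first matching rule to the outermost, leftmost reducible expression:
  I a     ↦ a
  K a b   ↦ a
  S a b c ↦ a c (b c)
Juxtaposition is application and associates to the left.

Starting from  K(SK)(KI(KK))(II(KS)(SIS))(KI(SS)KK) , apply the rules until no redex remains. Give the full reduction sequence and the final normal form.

Answer: normal form = KK  (in 5 steps)

Derivation:
  start: K(SK)(KI(KK))(II(KS)(SIS))(KI(SS)KK)
  step 1: SK(II(KS)(SIS))(KI(SS)KK)
  step 2: K(KI(SS)KK)(II(KS)(SIS)(KI(SS)KK))
  step 3: KI(SS)KK
  step 4: IKK
  step 5: KK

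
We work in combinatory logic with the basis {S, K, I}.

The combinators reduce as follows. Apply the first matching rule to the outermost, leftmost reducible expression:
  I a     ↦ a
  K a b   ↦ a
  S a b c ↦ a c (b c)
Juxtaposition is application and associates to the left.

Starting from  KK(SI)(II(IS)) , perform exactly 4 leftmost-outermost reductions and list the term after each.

Answer: after 4 steps: KS

Working:
  start: KK(SI)(II(IS))
  →1  K(II(IS))
  →2  K(I(IS))
  →3  K(IS)
  →4  KS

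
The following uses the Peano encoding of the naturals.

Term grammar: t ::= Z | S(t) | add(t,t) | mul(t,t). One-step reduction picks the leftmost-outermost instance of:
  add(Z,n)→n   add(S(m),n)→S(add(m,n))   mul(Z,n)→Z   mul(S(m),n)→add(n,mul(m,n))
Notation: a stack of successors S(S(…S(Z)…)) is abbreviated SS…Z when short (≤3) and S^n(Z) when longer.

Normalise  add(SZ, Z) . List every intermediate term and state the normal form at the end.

Answer: normal form = SZ  (in 2 steps)

Reduction:
  start: add(SZ, Z)
  step 1: S(add(Z, Z))
  step 2: SZ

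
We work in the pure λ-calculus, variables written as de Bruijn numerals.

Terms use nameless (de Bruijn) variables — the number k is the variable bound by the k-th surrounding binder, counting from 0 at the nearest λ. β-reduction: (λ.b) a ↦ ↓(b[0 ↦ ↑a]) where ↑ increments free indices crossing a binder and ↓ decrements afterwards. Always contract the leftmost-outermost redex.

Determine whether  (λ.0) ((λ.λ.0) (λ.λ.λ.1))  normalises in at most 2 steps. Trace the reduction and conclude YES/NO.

Answer: YES — reaches normal form λ.0 in 2 ≤ 2 steps

Derivation:
  start: (λ.0) ((λ.λ.0) (λ.λ.λ.1))
  →1  (λ.λ.0) (λ.λ.λ.1)
  →2  λ.0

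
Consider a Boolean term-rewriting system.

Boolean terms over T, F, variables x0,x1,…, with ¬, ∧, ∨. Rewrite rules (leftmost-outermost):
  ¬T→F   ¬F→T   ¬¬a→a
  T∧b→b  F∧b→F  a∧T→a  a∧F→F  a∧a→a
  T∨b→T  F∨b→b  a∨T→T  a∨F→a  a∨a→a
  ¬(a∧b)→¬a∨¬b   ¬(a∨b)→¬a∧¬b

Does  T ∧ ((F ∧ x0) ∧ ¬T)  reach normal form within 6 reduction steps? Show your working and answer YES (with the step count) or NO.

Answer: YES — reaches normal form F in 3 ≤ 6 steps

Working:
  start: T ∧ ((F ∧ x0) ∧ ¬T)
  step 1: (F ∧ x0) ∧ ¬T
  step 2: F ∧ ¬T
  step 3: F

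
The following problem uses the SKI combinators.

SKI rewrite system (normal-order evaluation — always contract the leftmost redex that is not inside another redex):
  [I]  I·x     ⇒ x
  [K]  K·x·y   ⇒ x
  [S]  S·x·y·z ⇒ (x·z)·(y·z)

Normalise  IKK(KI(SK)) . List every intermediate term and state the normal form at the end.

Answer: normal form = K  (in 2 steps)

Reduction:
  start: IKK(KI(SK))
  →1  KK(KI(SK))
  →2  K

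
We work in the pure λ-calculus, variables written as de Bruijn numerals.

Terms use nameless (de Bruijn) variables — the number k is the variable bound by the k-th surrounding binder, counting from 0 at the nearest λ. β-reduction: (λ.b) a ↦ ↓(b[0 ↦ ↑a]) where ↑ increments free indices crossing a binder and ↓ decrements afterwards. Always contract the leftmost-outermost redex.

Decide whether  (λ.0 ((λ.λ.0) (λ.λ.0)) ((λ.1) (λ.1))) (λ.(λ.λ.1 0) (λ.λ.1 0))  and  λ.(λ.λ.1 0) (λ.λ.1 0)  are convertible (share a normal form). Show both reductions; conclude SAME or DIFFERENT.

Term A:
  start: (λ.0 ((λ.λ.0) (λ.λ.0)) ((λ.1) (λ.1))) (λ.(λ.λ.1 0) (λ.λ.1 0))
  [1] (λ.(λ.λ.1 0) (λ.λ.1 0)) ((λ.λ.0) (λ.λ.0)) ((λ.λ.(λ.λ.1 0) (λ.λ.1 0)) (λ.λ.(λ.λ.1 0) (λ.λ.1 0)))
  [2] (λ.λ.1 0) (λ.λ.1 0) ((λ.λ.(λ.λ.1 0) (λ.λ.1 0)) (λ.λ.(λ.λ.1 0) (λ.λ.1 0)))
  [3] (λ.(λ.λ.1 0) 0) ((λ.λ.(λ.λ.1 0) (λ.λ.1 0)) (λ.λ.(λ.λ.1 0) (λ.λ.1 0)))
  [4] (λ.λ.1 0) ((λ.λ.(λ.λ.1 0) (λ.λ.1 0)) (λ.λ.(λ.λ.1 0) (λ.λ.1 0)))
  [5] λ.(λ.λ.(λ.λ.1 0) (λ.λ.1 0)) (λ.λ.(λ.λ.1 0) (λ.λ.1 0)) 0
  [6] λ.(λ.(λ.λ.1 0) (λ.λ.1 0)) 0
  [7] λ.(λ.λ.1 0) (λ.λ.1 0)
  [8] λ.λ.(λ.λ.1 0) 0
  [9] λ.λ.λ.1 0

Term B:
  start: λ.(λ.λ.1 0) (λ.λ.1 0)
  [1] λ.λ.(λ.λ.1 0) 0
  [2] λ.λ.λ.1 0

Answer: SAME — A ⇓ λ.λ.λ.1 0, B ⇓ λ.λ.λ.1 0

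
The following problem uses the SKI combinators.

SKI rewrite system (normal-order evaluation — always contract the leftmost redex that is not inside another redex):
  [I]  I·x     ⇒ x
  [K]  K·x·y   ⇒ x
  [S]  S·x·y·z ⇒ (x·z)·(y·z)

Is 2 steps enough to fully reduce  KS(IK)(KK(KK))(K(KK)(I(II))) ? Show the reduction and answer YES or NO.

  start: KS(IK)(KK(KK))(K(KK)(I(II)))
  step 1: S(KK(KK))(K(KK)(I(II)))
  step 2: SK(K(KK)(I(II)))

Answer: NO — after 2 steps the term is SK(K(KK)(I(II))), not yet normal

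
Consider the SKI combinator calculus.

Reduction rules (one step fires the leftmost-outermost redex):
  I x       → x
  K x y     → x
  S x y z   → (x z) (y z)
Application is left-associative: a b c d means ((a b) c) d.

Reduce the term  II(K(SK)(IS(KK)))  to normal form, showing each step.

Answer: normal form = SK  (in 3 steps)

Derivation:
  start: II(K(SK)(IS(KK)))
  [1] I(K(SK)(IS(KK)))
  [2] K(SK)(IS(KK))
  [3] SK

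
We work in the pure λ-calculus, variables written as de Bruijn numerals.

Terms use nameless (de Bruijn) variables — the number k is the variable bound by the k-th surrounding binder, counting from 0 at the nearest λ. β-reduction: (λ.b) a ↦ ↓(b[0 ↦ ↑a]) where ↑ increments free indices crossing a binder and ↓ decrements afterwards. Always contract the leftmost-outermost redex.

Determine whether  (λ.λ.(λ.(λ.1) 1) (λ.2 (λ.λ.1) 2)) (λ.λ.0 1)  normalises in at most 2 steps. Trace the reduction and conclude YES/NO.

Answer: NO — after 2 steps the term is λ.(λ.λ.(λ.λ.0 1) (λ.λ.1) (λ.λ.0 1)) 0, not yet normal

Working:
  start: (λ.λ.(λ.(λ.1) 1) (λ.2 (λ.λ.1) 2)) (λ.λ.0 1)
  [1] λ.(λ.(λ.1) 1) (λ.(λ.λ.0 1) (λ.λ.1) (λ.λ.0 1))
  [2] λ.(λ.λ.(λ.λ.0 1) (λ.λ.1) (λ.λ.0 1)) 0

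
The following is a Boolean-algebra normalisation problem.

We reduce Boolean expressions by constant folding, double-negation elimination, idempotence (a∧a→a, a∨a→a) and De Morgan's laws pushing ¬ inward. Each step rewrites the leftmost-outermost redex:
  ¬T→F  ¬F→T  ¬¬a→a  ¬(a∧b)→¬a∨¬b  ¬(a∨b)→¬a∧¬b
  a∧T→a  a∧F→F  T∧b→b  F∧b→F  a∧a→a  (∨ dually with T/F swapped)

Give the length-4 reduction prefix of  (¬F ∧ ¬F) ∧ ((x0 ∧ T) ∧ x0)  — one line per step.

  start: (¬F ∧ ¬F) ∧ ((x0 ∧ T) ∧ x0)
  [1] ¬F ∧ ((x0 ∧ T) ∧ x0)
  [2] T ∧ ((x0 ∧ T) ∧ x0)
  [3] (x0 ∧ T) ∧ x0
  [4] x0 ∧ x0

Answer: after 4 steps: x0 ∧ x0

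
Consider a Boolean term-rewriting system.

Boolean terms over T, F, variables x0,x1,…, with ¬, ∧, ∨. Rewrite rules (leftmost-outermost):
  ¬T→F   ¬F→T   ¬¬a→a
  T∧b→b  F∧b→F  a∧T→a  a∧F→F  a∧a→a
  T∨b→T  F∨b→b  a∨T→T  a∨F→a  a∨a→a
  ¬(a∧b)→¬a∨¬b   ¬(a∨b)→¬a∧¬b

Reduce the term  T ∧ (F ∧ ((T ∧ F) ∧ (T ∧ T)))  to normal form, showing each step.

Answer: normal form = F  (in 2 steps)

Reduction:
  start: T ∧ (F ∧ ((T ∧ F) ∧ (T ∧ T)))
  →1  F ∧ ((T ∧ F) ∧ (T ∧ T))
  →2  F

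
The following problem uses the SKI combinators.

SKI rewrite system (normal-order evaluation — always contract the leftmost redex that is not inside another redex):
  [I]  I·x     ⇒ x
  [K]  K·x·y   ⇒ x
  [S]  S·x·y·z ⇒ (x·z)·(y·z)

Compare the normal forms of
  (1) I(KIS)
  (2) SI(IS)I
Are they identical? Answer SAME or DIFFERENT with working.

Term A:
  start: I(KIS)
  [1] KIS
  [2] I

Term B:
  start: SI(IS)I
  [1] II(ISI)
  [2] I(ISI)
  [3] ISI
  [4] SI

Answer: DIFFERENT — A ⇓ I, B ⇓ SI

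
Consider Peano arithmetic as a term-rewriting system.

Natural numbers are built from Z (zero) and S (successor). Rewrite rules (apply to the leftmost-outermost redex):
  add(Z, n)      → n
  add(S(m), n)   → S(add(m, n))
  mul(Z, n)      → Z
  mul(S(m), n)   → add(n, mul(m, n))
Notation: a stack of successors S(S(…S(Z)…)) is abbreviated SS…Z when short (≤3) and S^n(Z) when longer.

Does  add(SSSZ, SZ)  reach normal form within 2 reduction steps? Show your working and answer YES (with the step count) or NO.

  start: add(SSSZ, SZ)
  →1  S(add(SSZ, SZ))
  →2  S(S(add(SZ, SZ)))

Answer: NO — after 2 steps the term is S(S(add(SZ, SZ))), not yet normal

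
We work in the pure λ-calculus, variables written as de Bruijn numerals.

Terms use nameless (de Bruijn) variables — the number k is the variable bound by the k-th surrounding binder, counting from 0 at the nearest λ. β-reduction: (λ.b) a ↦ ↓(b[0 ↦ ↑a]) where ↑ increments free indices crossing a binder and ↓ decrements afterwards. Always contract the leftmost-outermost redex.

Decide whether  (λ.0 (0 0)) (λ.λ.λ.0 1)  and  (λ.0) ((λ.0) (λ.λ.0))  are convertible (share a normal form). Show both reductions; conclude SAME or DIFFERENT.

Term A:
  start: (λ.0 (0 0)) (λ.λ.λ.0 1)
  →1  (λ.λ.λ.0 1) ((λ.λ.λ.0 1) (λ.λ.λ.0 1))
  →2  λ.λ.0 1

Term B:
  start: (λ.0) ((λ.0) (λ.λ.0))
  →1  (λ.0) (λ.λ.0)
  →2  λ.λ.0

Answer: DIFFERENT — A ⇓ λ.λ.0 1, B ⇓ λ.λ.0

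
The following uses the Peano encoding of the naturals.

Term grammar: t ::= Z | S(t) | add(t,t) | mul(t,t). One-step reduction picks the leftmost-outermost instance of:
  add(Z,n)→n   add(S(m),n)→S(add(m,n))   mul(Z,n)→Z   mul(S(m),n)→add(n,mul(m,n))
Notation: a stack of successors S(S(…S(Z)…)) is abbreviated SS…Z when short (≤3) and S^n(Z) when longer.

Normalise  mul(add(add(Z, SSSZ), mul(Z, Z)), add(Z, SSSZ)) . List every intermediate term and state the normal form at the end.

Answer: normal form = S^9(Z)  (in 25 steps)

Working:
  start: mul(add(add(Z, SSSZ), mul(Z, Z)), add(Z, SSSZ))
  [1] mul(add(SSSZ, mul(Z, Z)), add(Z, SSSZ))
  [2] mul(S(add(SSZ, mul(Z, Z))), add(Z, SSSZ))
  [3] add(add(Z, SSSZ), mul(add(SSZ, mul(Z, Z)), add(Z, SSSZ)))
  [4] add(SSSZ, mul(add(SSZ, mul(Z, Z)), add(Z, SSSZ)))
  [5] S(add(SSZ, mul(add(SSZ, mul(Z, Z)), add(Z, SSSZ))))
  [6] S(S(add(SZ, mul(add(SSZ, mul(Z, Z)), add(Z, SSSZ)))))
  [7] S(S(S(add(Z, mul(add(SSZ, mul(Z, Z)), add(Z, SSSZ))))))
  [8] S(S(S(mul(add(SSZ, mul(Z, Z)), add(Z, SSSZ)))))
  [9] S(S(S(mul(S(add(SZ, mul(Z, Z))), add(Z, SSSZ)))))
  [10] S(S(S(add(add(Z, SSSZ), mul(add(SZ, mul(Z, Z)), add(Z, SSSZ))))))
  [11] S(S(S(add(SSSZ, mul(add(SZ, mul(Z, Z)), add(Z, SSSZ))))))
  [12] S(S(S(S(add(SSZ, mul(add(SZ, mul(Z, Z)), add(Z, SSSZ)))))))
  [13] S(S(S(S(S(add(SZ, mul(add(SZ, mul(Z, Z)), add(Z, SSSZ))))))))
  [14] S(S(S(S(S(S(add(Z, mul(add(SZ, mul(Z, Z)), add(Z, SSSZ)))))))))
  [15] S(S(S(S(S(S(mul(add(SZ, mul(Z, Z)), add(Z, SSSZ))))))))
  [16] S(S(S(S(S(S(mul(S(add(Z, mul(Z, Z))), add(Z, SSSZ))))))))
  [17] S(S(S(S(S(S(add(add(Z, SSSZ), mul(add(Z, mul(Z, Z)), add(Z, SSSZ)))))))))
  [18] S(S(S(S(S(S(add(SSSZ, mul(add(Z, mul(Z, Z)), add(Z, SSSZ)))))))))
  [19] S(S(S(S(S(S(S(add(SSZ, mul(add(Z, mul(Z, Z)), add(Z, SSSZ))))))))))
  [20] S(S(S(S(S(S(S(S(add(SZ, mul(add(Z, mul(Z, Z)), add(Z, SSSZ)))))))))))
  [21] S(S(S(S(S(S(S(S(S(add(Z, mul(add(Z, mul(Z, Z)), add(Z, SSSZ))))))))))))
  [22] S(S(S(S(S(S(S(S(S(mul(add(Z, mul(Z, Z)), add(Z, SSSZ)))))))))))
  [23] S(S(S(S(S(S(S(S(S(mul(mul(Z, Z), add(Z, SSSZ)))))))))))
  [24] S(S(S(S(S(S(S(S(S(mul(Z, add(Z, SSSZ)))))))))))
  [25] S^9(Z)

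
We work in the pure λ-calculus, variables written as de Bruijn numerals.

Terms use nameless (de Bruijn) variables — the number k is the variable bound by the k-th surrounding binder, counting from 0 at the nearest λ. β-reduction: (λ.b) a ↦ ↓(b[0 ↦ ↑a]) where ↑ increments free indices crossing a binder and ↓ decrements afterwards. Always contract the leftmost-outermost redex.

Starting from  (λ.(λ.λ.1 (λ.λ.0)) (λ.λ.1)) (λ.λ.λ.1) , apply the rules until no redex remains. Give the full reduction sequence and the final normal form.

  start: (λ.(λ.λ.1 (λ.λ.0)) (λ.λ.1)) (λ.λ.λ.1)
  step 1: (λ.λ.1 (λ.λ.0)) (λ.λ.1)
  step 2: λ.(λ.λ.1) (λ.λ.0)
  step 3: λ.λ.λ.λ.0

Answer: normal form = λ.λ.λ.λ.0  (in 3 steps)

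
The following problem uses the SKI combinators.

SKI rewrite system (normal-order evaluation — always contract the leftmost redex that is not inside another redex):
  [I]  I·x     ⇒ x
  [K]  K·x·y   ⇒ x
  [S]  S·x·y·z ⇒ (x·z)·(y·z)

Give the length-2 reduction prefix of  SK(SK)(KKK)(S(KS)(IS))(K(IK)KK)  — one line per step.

Answer: after 2 steps: KKK(S(KS)(IS))(K(IK)KK)

Reduction:
  start: SK(SK)(KKK)(S(KS)(IS))(K(IK)KK)
  [1] K(KKK)(SK(KKK))(S(KS)(IS))(K(IK)KK)
  [2] KKK(S(KS)(IS))(K(IK)KK)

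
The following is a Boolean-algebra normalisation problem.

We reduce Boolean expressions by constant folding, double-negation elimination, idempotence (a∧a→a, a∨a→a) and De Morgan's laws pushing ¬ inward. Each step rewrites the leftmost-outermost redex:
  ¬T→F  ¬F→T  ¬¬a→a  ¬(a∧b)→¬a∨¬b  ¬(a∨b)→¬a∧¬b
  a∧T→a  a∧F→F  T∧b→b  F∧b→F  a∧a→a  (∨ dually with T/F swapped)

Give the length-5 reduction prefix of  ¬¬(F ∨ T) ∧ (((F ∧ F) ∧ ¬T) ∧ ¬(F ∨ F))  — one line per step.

  start: ¬¬(F ∨ T) ∧ (((F ∧ F) ∧ ¬T) ∧ ¬(F ∨ F))
  →1  (F ∨ T) ∧ (((F ∧ F) ∧ ¬T) ∧ ¬(F ∨ F))
  →2  T ∧ (((F ∧ F) ∧ ¬T) ∧ ¬(F ∨ F))
  →3  ((F ∧ F) ∧ ¬T) ∧ ¬(F ∨ F)
  →4  (F ∧ ¬T) ∧ ¬(F ∨ F)
  →5  F ∧ ¬(F ∨ F)

Answer: after 5 steps: F ∧ ¬(F ∨ F)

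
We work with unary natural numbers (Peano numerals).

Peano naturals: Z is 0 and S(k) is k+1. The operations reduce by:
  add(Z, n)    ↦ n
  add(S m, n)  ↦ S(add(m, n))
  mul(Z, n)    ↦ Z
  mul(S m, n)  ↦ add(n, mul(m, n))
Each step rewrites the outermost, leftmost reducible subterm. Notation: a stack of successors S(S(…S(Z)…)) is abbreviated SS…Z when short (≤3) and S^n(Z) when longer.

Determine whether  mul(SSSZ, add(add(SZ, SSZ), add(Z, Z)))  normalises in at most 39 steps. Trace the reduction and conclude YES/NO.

Answer: YES — reaches normal form S^9(Z) in 37 ≤ 39 steps

Derivation:
  start: mul(SSSZ, add(add(SZ, SSZ), add(Z, Z)))
  →1  add(add(add(SZ, SSZ), add(Z, Z)), mul(SSZ, add(add(SZ, SSZ), add(Z, Z))))
  →2  add(add(S(add(Z, SSZ)), add(Z, Z)), mul(SSZ, add(add(SZ, SSZ), add(Z, Z))))
  →3  add(S(add(add(Z, SSZ), add(Z, Z))), mul(SSZ, add(add(SZ, SSZ), add(Z, Z))))
  →4  S(add(add(add(Z, SSZ), add(Z, Z)), mul(SSZ, add(add(SZ, SSZ), add(Z, Z)))))
  →5  S(add(add(SSZ, add(Z, Z)), mul(SSZ, add(add(SZ, SSZ), add(Z, Z)))))
  →6  S(add(S(add(SZ, add(Z, Z))), mul(SSZ, add(add(SZ, SSZ), add(Z, Z)))))
  →7  S(S(add(add(SZ, add(Z, Z)), mul(SSZ, add(add(SZ, SSZ), add(Z, Z))))))
  →8  S(S(add(S(add(Z, add(Z, Z))), mul(SSZ, add(add(SZ, SSZ), add(Z, Z))))))
  →9  S(S(S(add(add(Z, add(Z, Z)), mul(SSZ, add(add(SZ, SSZ), add(Z, Z)))))))
  →10  S(S(S(add(add(Z, Z), mul(SSZ, add(add(SZ, SSZ), add(Z, Z)))))))
  →11  S(S(S(add(Z, mul(SSZ, add(add(SZ, SSZ), add(Z, Z)))))))
  →12  S(S(S(mul(SSZ, add(add(SZ, SSZ), add(Z, Z))))))
  →13  S(S(S(add(add(add(SZ, SSZ), add(Z, Z)), mul(SZ, add(add(SZ, SSZ), add(Z, Z)))))))
  →14  S(S(S(add(add(S(add(Z, SSZ)), add(Z, Z)), mul(SZ, add(add(SZ, SSZ), add(Z, Z)))))))
  →15  S(S(S(add(S(add(add(Z, SSZ), add(Z, Z))), mul(SZ, add(add(SZ, SSZ), add(Z, Z)))))))
  →16  S(S(S(S(add(add(add(Z, SSZ), add(Z, Z)), mul(SZ, add(add(SZ, SSZ), add(Z, Z))))))))
  →17  S(S(S(S(add(add(SSZ, add(Z, Z)), mul(SZ, add(add(SZ, SSZ), add(Z, Z))))))))
  →18  S(S(S(S(add(S(add(SZ, add(Z, Z))), mul(SZ, add(add(SZ, SSZ), add(Z, Z))))))))
  →19  S(S(S(S(S(add(add(SZ, add(Z, Z)), mul(SZ, add(add(SZ, SSZ), add(Z, Z)))))))))
  →20  S(S(S(S(S(add(S(add(Z, add(Z, Z))), mul(SZ, add(add(SZ, SSZ), add(Z, Z)))))))))
  →21  S(S(S(S(S(S(add(add(Z, add(Z, Z)), mul(SZ, add(add(SZ, SSZ), add(Z, Z))))))))))
  →22  S(S(S(S(S(S(add(add(Z, Z), mul(SZ, add(add(SZ, SSZ), add(Z, Z))))))))))
  →23  S(S(S(S(S(S(add(Z, mul(SZ, add(add(SZ, SSZ), add(Z, Z))))))))))
  →24  S(S(S(S(S(S(mul(SZ, add(add(SZ, SSZ), add(Z, Z)))))))))
  →25  S(S(S(S(S(S(add(add(add(SZ, SSZ), add(Z, Z)), mul(Z, add(add(SZ, SSZ), add(Z, Z))))))))))
  →26  S(S(S(S(S(S(add(add(S(add(Z, SSZ)), add(Z, Z)), mul(Z, add(add(SZ, SSZ), add(Z, Z))))))))))
  →27  S(S(S(S(S(S(add(S(add(add(Z, SSZ), add(Z, Z))), mul(Z, add(add(SZ, SSZ), add(Z, Z))))))))))
  →28  S(S(S(S(S(S(S(add(add(add(Z, SSZ), add(Z, Z)), mul(Z, add(add(SZ, SSZ), add(Z, Z)))))))))))
  →29  S(S(S(S(S(S(S(add(add(SSZ, add(Z, Z)), mul(Z, add(add(SZ, SSZ), add(Z, Z)))))))))))
  →30  S(S(S(S(S(S(S(add(S(add(SZ, add(Z, Z))), mul(Z, add(add(SZ, SSZ), add(Z, Z)))))))))))
  →31  S(S(S(S(S(S(S(S(add(add(SZ, add(Z, Z)), mul(Z, add(add(SZ, SSZ), add(Z, Z))))))))))))
  →32  S(S(S(S(S(S(S(S(add(S(add(Z, add(Z, Z))), mul(Z, add(add(SZ, SSZ), add(Z, Z))))))))))))
  →33  S(S(S(S(S(S(S(S(S(add(add(Z, add(Z, Z)), mul(Z, add(add(SZ, SSZ), add(Z, Z)))))))))))))
  →34  S(S(S(S(S(S(S(S(S(add(add(Z, Z), mul(Z, add(add(SZ, SSZ), add(Z, Z)))))))))))))
  →35  S(S(S(S(S(S(S(S(S(add(Z, mul(Z, add(add(SZ, SSZ), add(Z, Z)))))))))))))
  →36  S(S(S(S(S(S(S(S(S(mul(Z, add(add(SZ, SSZ), add(Z, Z))))))))))))
  →37  S^9(Z)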